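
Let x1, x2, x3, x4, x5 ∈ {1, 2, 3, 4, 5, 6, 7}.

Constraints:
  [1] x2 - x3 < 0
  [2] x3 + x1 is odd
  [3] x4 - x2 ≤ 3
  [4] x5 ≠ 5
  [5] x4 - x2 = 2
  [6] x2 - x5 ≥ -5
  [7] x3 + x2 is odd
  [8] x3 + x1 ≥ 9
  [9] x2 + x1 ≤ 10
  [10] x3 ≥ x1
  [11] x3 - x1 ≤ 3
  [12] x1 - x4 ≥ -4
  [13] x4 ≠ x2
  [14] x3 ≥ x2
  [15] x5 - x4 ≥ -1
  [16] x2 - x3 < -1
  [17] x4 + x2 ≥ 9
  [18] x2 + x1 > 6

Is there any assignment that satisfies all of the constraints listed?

Satisfiable

Setting (x1, x2, x3, x4, x5) = (4, 4, 7, 6, 7) satisfies everything: constraint 1: x2 - x3 = -3; constraint 3: x4 - x2 = 2; constraint 5: x4 - x2 = 2, and the others follow.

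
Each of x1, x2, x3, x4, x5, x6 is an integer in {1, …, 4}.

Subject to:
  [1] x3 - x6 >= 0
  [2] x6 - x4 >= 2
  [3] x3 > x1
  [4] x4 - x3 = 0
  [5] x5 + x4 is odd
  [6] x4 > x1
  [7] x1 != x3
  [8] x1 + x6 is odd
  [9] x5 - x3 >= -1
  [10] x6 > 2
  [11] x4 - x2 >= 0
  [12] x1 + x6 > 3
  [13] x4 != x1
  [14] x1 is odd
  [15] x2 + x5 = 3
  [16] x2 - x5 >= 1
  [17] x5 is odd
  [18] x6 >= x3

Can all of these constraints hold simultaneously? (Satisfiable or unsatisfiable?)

Unsatisfiable

Constraints 1, 2, 9, 11, and 16 give x3 − x6 ≥ 0, x6 − x4 ≥ 2, x4 − x2 ≥ 0, x2 − x5 ≥ 1, x5 − x3 ≥ -1.
Adding all 5 inequalities: the left sides telescope to 0, and the right sides sum to 0 + 2 + 0 + 1 + (-1) = 2. So 0 ≥ 2, which is false.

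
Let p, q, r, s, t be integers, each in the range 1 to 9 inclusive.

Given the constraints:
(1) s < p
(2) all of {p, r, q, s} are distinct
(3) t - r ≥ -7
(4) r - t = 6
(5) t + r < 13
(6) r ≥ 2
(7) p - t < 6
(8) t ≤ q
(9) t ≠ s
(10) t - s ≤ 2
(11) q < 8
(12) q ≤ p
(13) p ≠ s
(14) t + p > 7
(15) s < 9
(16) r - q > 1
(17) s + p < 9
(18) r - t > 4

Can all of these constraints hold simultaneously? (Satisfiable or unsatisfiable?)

Satisfiable

Setting (p, q, r, s, t) = (7, 5, 8, 1, 2) satisfies everything: constraint 3: t - r = -6; constraint 4: r - t = 6, and the others follow.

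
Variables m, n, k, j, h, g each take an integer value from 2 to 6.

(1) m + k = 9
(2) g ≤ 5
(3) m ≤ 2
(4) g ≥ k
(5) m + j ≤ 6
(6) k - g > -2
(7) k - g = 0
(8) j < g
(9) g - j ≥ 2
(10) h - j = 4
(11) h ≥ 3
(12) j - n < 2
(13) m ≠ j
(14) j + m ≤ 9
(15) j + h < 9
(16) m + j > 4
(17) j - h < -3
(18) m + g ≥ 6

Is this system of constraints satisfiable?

From constraint 3: m ≤ 2. From constraints 2 and 4: k ≤ g ≤ 5. Hence m + k ≤ 7. But constraint 1 requires m + k = 9, and 9 > 7. Contradiction.

Unsatisfiable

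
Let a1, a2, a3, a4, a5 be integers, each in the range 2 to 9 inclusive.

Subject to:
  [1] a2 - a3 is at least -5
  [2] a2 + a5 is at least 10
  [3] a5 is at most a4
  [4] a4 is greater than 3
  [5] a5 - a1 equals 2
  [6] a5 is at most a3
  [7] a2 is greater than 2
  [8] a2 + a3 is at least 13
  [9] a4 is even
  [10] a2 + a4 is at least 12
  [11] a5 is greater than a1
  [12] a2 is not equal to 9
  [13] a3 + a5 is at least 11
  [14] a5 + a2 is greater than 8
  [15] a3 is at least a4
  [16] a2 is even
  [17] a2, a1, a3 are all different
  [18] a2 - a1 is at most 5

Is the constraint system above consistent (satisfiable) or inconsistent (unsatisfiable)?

Setting (a1, a2, a3, a4, a5) = (3, 6, 8, 6, 5) satisfies everything: constraint 1: a2 - a3 = -2; constraint 2: a2 + a5 = 11; constraint 5: a5 - a1 = 2, and the others follow.

Satisfiable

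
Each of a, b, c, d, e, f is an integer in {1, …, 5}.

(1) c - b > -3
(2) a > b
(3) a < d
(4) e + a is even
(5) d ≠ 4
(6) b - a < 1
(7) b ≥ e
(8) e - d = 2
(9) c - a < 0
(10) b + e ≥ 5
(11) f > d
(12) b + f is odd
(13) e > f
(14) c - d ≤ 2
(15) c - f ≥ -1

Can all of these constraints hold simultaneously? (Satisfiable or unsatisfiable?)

Constraints 2, 3, 7, 11, and 13 give f < e, e ≤ b, b < a, a < d, d < f. Chaining: f < e ≤ b < a < d < f, which forces f < f — impossible.

Unsatisfiable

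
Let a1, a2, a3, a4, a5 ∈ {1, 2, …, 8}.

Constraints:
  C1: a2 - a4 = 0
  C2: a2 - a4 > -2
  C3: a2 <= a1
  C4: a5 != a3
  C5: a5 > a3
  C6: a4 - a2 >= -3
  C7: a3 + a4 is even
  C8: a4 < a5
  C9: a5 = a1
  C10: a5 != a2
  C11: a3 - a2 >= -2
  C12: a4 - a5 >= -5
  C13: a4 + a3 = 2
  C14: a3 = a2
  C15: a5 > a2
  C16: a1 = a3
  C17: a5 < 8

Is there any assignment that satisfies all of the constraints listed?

From constraints 9, 14, and 16, a5 = a1 = a3 = a2, so a5 = a2. But constraint 10 says a5 ≠ a2. Contradiction.

Unsatisfiable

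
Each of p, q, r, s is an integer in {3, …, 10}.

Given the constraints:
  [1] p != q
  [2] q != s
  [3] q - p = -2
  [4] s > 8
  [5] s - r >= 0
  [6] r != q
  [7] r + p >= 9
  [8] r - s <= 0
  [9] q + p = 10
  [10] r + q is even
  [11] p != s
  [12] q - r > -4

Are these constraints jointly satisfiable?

Satisfiable

Take p = 6, q = 4, r = 6, s = 9. Then constraint 3: q - p = -2; constraint 5: s - r = 3, and every other listed constraint is also met.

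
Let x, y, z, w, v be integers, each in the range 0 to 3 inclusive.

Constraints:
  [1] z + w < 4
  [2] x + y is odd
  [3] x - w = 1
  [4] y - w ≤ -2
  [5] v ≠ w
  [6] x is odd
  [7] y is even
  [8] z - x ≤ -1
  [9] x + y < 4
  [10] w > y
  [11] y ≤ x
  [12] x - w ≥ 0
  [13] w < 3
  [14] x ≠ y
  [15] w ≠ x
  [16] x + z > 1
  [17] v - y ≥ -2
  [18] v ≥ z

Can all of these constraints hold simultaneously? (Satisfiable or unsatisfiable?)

Satisfiable

Take x = 3, y = 0, z = 0, w = 2, v = 1. Then constraint 1: z + w = 2; constraint 3: x - w = 1; constraint 4: y - w = -2, and every other listed constraint is also met.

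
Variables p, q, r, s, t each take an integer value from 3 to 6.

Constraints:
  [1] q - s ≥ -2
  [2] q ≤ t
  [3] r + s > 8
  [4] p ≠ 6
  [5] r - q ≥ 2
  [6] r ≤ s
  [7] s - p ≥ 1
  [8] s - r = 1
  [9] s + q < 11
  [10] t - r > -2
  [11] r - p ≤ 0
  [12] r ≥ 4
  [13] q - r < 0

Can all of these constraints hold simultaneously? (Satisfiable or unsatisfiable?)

Constraints 1, 5, 7, and 11 give p − r ≥ 0, r − q ≥ 2, q − s ≥ -2, s − p ≥ 1.
Adding all 4 inequalities: the left sides telescope to 0, and the right sides sum to 0 + 2 + (-2) + 1 = 1. So 0 ≥ 1, which is false.

Unsatisfiable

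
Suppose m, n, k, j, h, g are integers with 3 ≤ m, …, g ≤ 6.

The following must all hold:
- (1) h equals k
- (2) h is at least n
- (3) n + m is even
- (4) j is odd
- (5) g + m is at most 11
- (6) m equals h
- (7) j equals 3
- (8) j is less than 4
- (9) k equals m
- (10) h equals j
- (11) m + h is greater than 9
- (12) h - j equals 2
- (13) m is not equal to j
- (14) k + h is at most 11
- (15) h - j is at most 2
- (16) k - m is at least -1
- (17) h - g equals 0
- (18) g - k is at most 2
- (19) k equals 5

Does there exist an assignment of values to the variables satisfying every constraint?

Constraint 19 fixes k = 5 and constraint 7 fixes j = 3. Constraints 6, 9, and 10 give k = m = h = j, so k = j. But 5 ≠ 3 — contradiction.

Unsatisfiable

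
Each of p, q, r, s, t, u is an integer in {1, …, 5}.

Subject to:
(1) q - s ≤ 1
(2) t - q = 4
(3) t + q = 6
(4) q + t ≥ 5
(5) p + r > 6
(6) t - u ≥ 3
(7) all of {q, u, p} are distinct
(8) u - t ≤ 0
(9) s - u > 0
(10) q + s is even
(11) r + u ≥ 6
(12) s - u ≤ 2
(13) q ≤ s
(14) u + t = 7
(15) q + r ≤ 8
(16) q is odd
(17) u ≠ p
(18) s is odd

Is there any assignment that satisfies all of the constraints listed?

Satisfiable

One satisfying assignment is p = 4, q = 1, r = 5, s = 3, t = 5, u = 2.
For the less obvious constraints — constraint 1: q - s = -2; constraint 2: t - q = 4; constraint 3: t + q = 6 — and the others hold by inspection.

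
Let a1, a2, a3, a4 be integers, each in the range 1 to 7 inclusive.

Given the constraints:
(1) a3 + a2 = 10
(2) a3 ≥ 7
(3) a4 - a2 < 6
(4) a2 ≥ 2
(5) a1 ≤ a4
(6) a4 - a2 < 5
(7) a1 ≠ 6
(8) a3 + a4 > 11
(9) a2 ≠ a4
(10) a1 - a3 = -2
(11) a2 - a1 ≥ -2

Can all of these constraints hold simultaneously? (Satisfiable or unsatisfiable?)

The assignment a1 = 5, a2 = 3, a3 = 7, a4 = 7 works:
  constraint 1 holds since a3 + a2 = 10.
  constraint 3 holds since a4 - a2 = 4.
  constraint 6 holds since a4 - a2 = 4.
The rest check out directly.

Satisfiable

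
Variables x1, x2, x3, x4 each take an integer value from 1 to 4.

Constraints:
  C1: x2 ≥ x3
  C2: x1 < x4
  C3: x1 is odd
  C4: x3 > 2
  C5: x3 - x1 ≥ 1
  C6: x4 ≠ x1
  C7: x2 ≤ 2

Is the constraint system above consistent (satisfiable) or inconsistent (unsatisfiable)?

From constraint 4: x3 ≥ 3. From constraints 1 and 7: x3 ≤ x2 and x2 ≤ 2, so x3 ≤ 2. But 2 < 3, so no value of x3 works.

Unsatisfiable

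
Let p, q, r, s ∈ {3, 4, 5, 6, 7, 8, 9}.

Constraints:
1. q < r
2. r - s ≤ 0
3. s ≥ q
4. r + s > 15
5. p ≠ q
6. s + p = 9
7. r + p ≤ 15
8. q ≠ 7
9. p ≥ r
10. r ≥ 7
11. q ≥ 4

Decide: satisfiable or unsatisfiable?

Unsatisfiable

From constraints 3 and 11: s ≥ q ≥ 4. From constraints 9 and 10: p ≥ r ≥ 7. Hence s + p ≥ 11. But constraint 6 requires s + p = 9, and 9 < 11. Contradiction.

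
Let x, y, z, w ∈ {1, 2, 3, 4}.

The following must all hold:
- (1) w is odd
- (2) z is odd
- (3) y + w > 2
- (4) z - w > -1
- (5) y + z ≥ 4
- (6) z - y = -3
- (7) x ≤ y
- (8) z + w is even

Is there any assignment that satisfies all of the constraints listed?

Satisfiable

Take x = 3, y = 4, z = 1, w = 1. Then constraint 3: y + w = 5; constraint 4: z - w = 0, and every other listed constraint is also met.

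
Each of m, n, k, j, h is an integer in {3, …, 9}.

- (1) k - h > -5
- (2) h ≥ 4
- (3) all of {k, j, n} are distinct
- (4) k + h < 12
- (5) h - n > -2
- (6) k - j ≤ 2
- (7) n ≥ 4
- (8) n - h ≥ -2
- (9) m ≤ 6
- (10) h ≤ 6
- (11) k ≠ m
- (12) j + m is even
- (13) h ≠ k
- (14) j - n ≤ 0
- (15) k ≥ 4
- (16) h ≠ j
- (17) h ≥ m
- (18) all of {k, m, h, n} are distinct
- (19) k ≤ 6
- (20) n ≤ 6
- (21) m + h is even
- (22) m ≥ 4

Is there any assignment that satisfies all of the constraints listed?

Constraints 2, 7, 9, 10, 15, 19, 20, and 22 confine each of k, m, h, n to the 3 values {4, …, 6}.
Constraint 18 requires all 4 of them to be distinct, but only 3 values are available — impossible by the pigeonhole principle.

Unsatisfiable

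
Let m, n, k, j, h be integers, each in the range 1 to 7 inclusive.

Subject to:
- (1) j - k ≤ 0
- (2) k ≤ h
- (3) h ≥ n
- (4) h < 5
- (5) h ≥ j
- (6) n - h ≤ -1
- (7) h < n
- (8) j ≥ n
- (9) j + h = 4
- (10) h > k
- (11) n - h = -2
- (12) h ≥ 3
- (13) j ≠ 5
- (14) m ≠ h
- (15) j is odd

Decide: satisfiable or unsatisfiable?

Unsatisfiable

Constraints 5, 7, and 8 give n ≤ j, j ≤ h, h < n. Chaining: n ≤ j ≤ h < n, which forces n < n — impossible.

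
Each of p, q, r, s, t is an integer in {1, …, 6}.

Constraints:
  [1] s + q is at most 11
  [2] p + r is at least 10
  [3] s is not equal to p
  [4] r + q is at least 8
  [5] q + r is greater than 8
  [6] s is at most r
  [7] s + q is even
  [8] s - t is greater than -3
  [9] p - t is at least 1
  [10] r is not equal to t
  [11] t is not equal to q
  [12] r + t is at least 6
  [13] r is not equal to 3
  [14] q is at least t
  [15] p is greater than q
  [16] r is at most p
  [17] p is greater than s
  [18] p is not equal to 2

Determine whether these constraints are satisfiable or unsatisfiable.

Setting (p, q, r, s, t) = (6, 5, 6, 3, 3) satisfies everything: constraint 1: s + q = 8; constraint 2: p + r = 12; constraint 4: r + q = 11, and the others follow.

Satisfiable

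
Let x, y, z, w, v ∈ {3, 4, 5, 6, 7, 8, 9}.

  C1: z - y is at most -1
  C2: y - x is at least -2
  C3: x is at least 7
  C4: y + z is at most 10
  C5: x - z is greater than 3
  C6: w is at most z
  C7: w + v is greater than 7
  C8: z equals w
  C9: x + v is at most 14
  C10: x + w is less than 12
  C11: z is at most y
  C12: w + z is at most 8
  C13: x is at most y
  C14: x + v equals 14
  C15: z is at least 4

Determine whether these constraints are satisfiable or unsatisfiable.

Unsatisfiable

From constraints 3 and 13: y ≥ x ≥ 7. From constraint 15: z ≥ 4. Hence y + z ≥ 11. But constraint 4 requires y + z ≤ 10, and 10 < 11. Contradiction.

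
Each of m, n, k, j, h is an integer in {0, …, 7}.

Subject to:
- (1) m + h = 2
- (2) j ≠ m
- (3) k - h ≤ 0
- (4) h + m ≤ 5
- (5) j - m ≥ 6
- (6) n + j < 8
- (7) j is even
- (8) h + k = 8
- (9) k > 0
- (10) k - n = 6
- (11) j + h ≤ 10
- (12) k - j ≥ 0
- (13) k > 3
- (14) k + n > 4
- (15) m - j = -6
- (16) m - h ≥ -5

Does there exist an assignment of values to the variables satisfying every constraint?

Constraints 3, 5, 12, and 16 give k − j ≥ 0, j − m ≥ 6, m − h ≥ -5, h − k ≥ 0.
Adding all 4 inequalities: the left sides telescope to 0, and the right sides sum to 0 + 6 + (-5) + 0 = 1. So 0 ≥ 1, which is false.

Unsatisfiable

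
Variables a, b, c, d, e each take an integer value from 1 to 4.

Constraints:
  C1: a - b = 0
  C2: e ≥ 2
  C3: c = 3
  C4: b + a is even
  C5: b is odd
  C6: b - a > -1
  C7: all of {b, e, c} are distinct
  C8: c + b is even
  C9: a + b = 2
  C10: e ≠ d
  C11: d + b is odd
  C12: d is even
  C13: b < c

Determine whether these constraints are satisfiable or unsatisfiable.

One satisfying assignment is a = 1, b = 1, c = 3, d = 2, e = 4.
For the less obvious constraints — constraint 1: a - b = 0; constraint 6: b - a = 0 — and the others hold by inspection.

Satisfiable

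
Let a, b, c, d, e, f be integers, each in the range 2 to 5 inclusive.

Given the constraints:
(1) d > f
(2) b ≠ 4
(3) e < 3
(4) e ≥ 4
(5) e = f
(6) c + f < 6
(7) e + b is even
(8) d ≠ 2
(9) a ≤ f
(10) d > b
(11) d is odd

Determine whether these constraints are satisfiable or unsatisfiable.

From constraint 4: e ≥ 4. From constraint 3: e ≤ 2. But 2 < 4, so no value of e works.

Unsatisfiable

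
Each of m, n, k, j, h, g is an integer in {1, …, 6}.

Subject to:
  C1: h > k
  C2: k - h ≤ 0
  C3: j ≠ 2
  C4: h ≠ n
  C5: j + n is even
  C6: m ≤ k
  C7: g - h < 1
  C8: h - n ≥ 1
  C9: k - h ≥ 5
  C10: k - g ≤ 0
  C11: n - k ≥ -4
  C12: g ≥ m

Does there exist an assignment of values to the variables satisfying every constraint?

Unsatisfiable

Constraints 8, 9, and 11 give h − n ≥ 1, n − k ≥ -4, k − h ≥ 5.
Adding all 3 inequalities: the left sides telescope to 0, and the right sides sum to 1 + (-4) + 5 = 2. So 0 ≥ 2, which is false.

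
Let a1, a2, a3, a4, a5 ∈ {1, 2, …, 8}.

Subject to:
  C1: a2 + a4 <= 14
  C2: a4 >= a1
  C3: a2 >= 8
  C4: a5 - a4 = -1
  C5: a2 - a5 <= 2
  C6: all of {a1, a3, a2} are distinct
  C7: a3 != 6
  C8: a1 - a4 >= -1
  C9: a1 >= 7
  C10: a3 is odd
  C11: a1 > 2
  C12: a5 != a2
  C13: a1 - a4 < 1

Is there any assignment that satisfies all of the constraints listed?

From constraint 3: a2 ≥ 8. From constraints 2 and 9: a4 ≥ a1 ≥ 7. Hence a2 + a4 ≥ 15. But constraint 1 requires a2 + a4 ≤ 14, and 14 < 15. Contradiction.

Unsatisfiable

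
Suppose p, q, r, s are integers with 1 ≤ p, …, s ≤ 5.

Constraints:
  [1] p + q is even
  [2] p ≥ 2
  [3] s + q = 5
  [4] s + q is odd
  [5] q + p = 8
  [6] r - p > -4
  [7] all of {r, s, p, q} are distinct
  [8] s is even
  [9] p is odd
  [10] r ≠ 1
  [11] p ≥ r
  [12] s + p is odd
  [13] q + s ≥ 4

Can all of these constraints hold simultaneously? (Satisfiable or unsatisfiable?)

Setting (p, q, r, s) = (5, 3, 4, 2) satisfies everything: constraint 3: s + q = 5; constraint 5: q + p = 8; constraint 6: r - p = -1, and the others follow.

Satisfiable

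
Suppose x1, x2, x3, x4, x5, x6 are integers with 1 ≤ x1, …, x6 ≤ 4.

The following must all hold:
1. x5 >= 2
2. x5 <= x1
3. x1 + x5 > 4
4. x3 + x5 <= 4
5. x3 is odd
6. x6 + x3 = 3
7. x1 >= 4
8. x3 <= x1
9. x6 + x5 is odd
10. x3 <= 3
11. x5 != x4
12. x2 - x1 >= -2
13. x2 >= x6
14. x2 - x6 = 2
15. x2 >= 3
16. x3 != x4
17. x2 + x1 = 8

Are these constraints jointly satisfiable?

Take x1 = 4, x2 = 4, x3 = 1, x4 = 2, x5 = 3, x6 = 2. Then constraint 3: x1 + x5 = 7; constraint 4: x3 + x5 = 4, and every other listed constraint is also met.

Satisfiable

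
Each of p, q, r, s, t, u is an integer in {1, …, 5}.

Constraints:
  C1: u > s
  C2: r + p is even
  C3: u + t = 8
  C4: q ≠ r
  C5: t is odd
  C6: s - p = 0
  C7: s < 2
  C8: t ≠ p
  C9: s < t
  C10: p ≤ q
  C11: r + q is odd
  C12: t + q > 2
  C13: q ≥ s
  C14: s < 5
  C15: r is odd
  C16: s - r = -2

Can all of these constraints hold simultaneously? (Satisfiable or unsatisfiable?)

One satisfying assignment is p = 1, q = 2, r = 3, s = 1, t = 3, u = 5.
For the less obvious constraints — constraint 3: u + t = 8; constraint 6: s - p = 0; constraint 12: t + q = 5 — and the others hold by inspection.

Satisfiable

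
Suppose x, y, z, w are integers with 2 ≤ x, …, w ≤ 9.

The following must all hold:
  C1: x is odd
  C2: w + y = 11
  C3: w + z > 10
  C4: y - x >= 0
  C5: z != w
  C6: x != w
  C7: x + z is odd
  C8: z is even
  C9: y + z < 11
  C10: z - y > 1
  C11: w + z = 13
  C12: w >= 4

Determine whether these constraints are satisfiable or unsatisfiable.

Satisfiable

The assignment x = 3, y = 4, z = 6, w = 7 works:
  constraint 2 holds since w + y = 11.
  constraint 3 holds since w + z = 13.
  constraint 4 holds since y - x = 1.
The rest check out directly.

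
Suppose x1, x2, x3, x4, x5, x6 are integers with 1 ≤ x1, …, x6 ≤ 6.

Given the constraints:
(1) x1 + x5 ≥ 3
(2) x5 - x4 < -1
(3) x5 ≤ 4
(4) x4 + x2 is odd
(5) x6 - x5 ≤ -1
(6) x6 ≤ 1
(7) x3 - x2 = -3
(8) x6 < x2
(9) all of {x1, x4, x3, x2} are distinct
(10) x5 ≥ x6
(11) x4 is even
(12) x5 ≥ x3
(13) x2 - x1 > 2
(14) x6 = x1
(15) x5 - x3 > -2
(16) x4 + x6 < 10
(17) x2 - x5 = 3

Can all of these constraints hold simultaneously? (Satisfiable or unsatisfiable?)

Satisfiable

Setting (x1, x2, x3, x4, x5, x6) = (1, 5, 2, 6, 2, 1) satisfies everything: constraint 1: x1 + x5 = 3; constraint 2: x5 - x4 = -4, and the others follow.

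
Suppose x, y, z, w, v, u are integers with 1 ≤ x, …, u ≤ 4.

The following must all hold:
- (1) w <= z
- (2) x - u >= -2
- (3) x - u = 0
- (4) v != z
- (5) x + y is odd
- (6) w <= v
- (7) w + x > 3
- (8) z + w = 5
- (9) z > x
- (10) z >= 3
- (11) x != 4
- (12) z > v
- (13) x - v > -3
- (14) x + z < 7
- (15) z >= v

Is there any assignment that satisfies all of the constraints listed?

Satisfiable

Take x = 2, y = 3, z = 3, w = 2, v = 2, u = 2. Then constraint 2: x - u = 0; constraint 3: x - u = 0, and every other listed constraint is also met.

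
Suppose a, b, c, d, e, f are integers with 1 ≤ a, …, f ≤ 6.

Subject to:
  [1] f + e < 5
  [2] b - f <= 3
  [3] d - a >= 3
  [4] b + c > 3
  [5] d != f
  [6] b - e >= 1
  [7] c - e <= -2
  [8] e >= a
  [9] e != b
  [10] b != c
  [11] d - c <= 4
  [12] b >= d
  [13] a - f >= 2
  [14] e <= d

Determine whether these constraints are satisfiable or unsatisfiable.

Unsatisfiable

Constraints 2, 3, 6, 7, 11, and 13 give f − b ≥ -3, b − e ≥ 1, e − c ≥ 2, c − d ≥ -4, d − a ≥ 3, a − f ≥ 2.
Adding all 6 inequalities: the left sides telescope to 0, and the right sides sum to (-3) + 1 + 2 + (-4) + 3 + 2 = 1. So 0 ≥ 1, which is false.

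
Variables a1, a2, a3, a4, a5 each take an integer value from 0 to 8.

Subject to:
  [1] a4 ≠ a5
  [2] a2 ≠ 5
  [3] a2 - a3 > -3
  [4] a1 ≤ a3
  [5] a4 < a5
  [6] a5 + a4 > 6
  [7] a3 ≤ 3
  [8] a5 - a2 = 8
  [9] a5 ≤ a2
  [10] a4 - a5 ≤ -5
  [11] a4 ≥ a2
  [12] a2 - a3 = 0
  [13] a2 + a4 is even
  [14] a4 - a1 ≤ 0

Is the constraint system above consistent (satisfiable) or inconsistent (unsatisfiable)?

Unsatisfiable

Constraints 5, 9, and 11 give a4 < a5, a5 ≤ a2, a2 ≤ a4. Chaining: a4 < a5 ≤ a2 ≤ a4, which forces a4 < a4 — impossible.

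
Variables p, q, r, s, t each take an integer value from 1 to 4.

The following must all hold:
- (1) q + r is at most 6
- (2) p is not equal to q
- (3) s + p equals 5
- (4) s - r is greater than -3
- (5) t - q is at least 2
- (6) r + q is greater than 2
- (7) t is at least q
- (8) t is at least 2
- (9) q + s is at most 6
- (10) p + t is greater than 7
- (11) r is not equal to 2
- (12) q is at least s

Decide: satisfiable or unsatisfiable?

Satisfiable

The assignment p = 4, q = 2, r = 1, s = 1, t = 4 works:
  constraint 1 holds since q + r = 3.
  constraint 3 holds since s + p = 5.
The rest check out directly.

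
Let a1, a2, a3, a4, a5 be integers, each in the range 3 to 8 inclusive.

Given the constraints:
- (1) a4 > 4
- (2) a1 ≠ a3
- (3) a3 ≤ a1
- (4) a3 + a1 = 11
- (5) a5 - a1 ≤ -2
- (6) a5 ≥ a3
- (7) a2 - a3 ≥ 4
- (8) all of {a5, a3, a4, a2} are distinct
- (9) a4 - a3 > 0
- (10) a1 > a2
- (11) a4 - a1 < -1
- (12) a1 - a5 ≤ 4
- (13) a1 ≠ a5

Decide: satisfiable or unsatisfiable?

Satisfiable

The assignment a1 = 8, a2 = 7, a3 = 3, a4 = 5, a5 = 6 works:
  constraint 4 holds since a3 + a1 = 11.
  constraint 5 holds since a5 - a1 = -2.
  constraint 7 holds since a2 - a3 = 4.
The rest check out directly.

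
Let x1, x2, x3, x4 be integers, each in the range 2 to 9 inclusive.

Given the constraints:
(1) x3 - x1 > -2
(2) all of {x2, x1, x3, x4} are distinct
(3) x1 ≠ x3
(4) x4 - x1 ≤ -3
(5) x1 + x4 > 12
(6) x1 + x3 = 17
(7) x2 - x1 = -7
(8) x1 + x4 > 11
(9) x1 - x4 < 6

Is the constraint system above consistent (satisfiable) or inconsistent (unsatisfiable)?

Satisfiable

Try x1 = 9, x2 = 2, x3 = 8, x4 = 4.
Check constraint 1: x3 - x1 = -1; constraint 4: x4 - x1 = -5; constraint 5: x1 + x4 = 13. The remaining constraints are straightforward to verify.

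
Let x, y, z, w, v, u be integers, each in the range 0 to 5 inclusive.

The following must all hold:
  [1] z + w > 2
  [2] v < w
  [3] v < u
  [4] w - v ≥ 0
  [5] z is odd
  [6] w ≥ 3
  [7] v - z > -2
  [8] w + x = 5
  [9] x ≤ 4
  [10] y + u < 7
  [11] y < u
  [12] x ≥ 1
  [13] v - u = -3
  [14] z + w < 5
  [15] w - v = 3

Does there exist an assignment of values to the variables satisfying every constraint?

Satisfiable

Take x = 2, y = 2, z = 1, w = 3, v = 0, u = 3. Then constraint 1: z + w = 4; constraint 4: w - v = 3; constraint 7: v - z = -1, and every other listed constraint is also met.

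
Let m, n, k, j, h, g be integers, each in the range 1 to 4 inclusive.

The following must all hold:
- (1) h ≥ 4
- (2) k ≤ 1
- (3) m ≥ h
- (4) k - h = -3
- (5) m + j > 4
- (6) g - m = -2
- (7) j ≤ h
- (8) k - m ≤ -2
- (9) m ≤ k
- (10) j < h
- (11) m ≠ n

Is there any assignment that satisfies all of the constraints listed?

From constraints 1 and 3: m ≥ h and h ≥ 4, so m ≥ 4. From constraints 2 and 9: m ≤ k and k ≤ 1, so m ≤ 1. But 1 < 4, so no value of m works.

Unsatisfiable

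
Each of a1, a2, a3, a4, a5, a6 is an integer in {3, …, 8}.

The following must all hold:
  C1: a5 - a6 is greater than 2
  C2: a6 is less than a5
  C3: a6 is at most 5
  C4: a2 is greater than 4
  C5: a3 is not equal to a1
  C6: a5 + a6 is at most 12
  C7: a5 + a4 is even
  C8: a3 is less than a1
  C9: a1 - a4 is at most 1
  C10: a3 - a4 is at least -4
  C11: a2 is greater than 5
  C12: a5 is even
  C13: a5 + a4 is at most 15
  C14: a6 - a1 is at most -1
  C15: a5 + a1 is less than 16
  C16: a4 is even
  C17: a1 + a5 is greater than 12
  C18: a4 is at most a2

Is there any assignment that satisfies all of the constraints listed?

Setting (a1, a2, a3, a4, a5, a6) = (5, 6, 3, 4, 8, 4) satisfies everything: constraint 1: a5 - a6 = 4; constraint 6: a5 + a6 = 12, and the others follow.

Satisfiable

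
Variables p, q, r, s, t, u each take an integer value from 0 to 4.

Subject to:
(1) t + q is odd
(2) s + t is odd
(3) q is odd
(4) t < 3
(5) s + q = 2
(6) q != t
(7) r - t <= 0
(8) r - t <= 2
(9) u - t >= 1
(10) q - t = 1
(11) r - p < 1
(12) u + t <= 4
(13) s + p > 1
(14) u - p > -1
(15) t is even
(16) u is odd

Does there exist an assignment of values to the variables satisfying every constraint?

Satisfiable

The assignment p = 1, q = 1, r = 0, s = 1, t = 0, u = 1 works:
  constraint 5 holds since s + q = 2.
  constraint 7 holds since r - t = 0.
The rest check out directly.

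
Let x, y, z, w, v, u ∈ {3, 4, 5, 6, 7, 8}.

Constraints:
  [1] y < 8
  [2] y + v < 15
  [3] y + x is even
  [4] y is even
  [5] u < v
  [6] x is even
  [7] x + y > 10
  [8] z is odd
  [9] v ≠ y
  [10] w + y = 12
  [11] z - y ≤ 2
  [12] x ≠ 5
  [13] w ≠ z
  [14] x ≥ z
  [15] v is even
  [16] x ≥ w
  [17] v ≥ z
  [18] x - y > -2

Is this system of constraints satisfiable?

Satisfiable

One satisfying assignment is x = 6, y = 6, z = 5, w = 6, v = 8, u = 6.
For the less obvious constraints — constraint 2: y + v = 14; constraint 7: x + y = 12; constraint 10: w + y = 12 — and the others hold by inspection.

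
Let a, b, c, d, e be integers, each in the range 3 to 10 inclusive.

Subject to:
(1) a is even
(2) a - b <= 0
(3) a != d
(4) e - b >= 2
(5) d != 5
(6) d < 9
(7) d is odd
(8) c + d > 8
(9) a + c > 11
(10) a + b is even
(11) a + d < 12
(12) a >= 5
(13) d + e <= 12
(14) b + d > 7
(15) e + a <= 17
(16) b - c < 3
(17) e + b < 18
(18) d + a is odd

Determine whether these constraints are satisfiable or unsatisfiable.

Satisfiable

Setting (a, b, c, d, e) = (6, 6, 6, 3, 9) satisfies everything: constraint 2: a - b = 0; constraint 4: e - b = 3, and the others follow.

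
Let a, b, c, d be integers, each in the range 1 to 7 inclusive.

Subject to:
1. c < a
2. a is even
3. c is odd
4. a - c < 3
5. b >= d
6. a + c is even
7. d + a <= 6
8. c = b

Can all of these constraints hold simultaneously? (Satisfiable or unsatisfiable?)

Constraint 2 makes a even and constraint 3 makes c odd, so a + c must be odd. Constraint 6 says a + c is even — contradiction.

Unsatisfiable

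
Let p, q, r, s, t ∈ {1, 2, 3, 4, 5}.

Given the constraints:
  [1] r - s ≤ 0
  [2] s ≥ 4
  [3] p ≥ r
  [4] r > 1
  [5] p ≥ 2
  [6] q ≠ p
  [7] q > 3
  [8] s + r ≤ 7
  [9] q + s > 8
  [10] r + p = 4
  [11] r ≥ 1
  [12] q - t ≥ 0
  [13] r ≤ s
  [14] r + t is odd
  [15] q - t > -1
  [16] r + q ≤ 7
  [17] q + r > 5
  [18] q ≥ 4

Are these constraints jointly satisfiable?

Satisfiable

One satisfying assignment is p = 2, q = 5, r = 2, s = 5, t = 3.
For the less obvious constraints — constraint 1: r - s = -3; constraint 8: s + r = 7; constraint 9: q + s = 10 — and the others hold by inspection.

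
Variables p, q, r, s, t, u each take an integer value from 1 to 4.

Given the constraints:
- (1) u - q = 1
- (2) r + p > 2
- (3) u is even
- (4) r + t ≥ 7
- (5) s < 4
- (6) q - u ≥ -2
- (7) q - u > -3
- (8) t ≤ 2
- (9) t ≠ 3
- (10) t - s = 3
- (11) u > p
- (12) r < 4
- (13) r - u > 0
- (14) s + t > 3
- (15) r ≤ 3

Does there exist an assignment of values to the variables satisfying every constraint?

Unsatisfiable

From constraint 15: r ≤ 3. From constraint 8: t ≤ 2. Hence r + t ≤ 5. But constraint 4 requires r + t ≥ 7, and 7 > 5. Contradiction.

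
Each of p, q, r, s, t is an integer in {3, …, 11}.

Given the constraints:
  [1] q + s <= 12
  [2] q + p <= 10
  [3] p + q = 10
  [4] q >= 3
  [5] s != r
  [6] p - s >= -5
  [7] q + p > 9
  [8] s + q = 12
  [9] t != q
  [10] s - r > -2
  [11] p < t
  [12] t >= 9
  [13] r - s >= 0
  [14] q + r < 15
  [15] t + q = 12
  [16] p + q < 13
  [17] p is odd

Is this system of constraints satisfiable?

Take p = 7, q = 3, r = 10, s = 9, t = 9. Then constraint 1: q + s = 12; constraint 2: q + p = 10, and every other listed constraint is also met.

Satisfiable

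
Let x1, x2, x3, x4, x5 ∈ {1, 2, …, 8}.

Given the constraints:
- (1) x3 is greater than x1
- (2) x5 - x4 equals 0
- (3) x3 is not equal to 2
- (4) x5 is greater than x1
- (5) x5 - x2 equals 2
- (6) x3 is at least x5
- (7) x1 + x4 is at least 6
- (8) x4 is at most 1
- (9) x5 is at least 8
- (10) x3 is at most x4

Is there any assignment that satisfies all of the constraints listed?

Unsatisfiable

From constraints 6 and 9: x3 ≥ x5 and x5 ≥ 8, so x3 ≥ 8. From constraints 8 and 10: x3 ≤ x4 and x4 ≤ 1, so x3 ≤ 1. But 1 < 8, so no value of x3 works.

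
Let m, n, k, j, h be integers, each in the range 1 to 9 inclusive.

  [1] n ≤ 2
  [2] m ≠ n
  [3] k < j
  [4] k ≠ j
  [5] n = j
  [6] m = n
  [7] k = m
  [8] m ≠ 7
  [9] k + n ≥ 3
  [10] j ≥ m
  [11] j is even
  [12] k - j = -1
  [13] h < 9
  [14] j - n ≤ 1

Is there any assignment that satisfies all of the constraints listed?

Unsatisfiable

From constraints 5, 6, and 7, k = m = n = j, so k = j. But constraint 4 says k ≠ j. Contradiction.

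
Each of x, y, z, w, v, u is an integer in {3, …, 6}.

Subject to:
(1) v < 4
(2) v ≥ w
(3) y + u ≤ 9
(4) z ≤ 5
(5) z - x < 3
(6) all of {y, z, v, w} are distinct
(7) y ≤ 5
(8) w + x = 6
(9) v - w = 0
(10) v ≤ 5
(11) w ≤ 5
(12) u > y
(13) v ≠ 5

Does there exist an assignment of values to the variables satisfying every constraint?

Unsatisfiable

Constraints 4, 7, 10, and 11 confine each of y, z, v, w to the 3 values {3, …, 5} (the domain already gives each ≥ 3).
Constraint 6 requires all 4 of them to be distinct, but only 3 values are available — impossible by the pigeonhole principle.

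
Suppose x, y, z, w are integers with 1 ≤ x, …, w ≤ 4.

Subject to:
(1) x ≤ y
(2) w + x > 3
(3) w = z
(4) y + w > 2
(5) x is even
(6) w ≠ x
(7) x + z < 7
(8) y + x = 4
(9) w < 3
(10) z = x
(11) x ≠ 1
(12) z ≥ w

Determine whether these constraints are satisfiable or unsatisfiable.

From constraints 3 and 10, w = z = x, so w = x. But constraint 6 says w ≠ x. Contradiction.

Unsatisfiable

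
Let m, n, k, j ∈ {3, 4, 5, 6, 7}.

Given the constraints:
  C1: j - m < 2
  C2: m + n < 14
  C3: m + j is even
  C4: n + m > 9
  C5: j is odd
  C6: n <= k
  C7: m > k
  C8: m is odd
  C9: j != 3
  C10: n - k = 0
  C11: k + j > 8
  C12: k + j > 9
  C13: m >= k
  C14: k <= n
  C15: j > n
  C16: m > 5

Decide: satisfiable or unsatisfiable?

Satisfiable

Setting (m, n, k, j) = (7, 4, 4, 7) satisfies everything: constraint 1: j - m = 0; constraint 2: m + n = 11; constraint 4: n + m = 11, and the others follow.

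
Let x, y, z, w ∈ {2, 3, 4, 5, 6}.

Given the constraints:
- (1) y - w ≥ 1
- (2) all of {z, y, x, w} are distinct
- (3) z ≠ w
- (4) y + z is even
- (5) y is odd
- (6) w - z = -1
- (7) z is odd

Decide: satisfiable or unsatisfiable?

Satisfiable

Setting (x, y, z, w) = (4, 5, 3, 2) satisfies everything: constraint 1: y - w = 3; constraint 6: w - z = -1, and the others follow.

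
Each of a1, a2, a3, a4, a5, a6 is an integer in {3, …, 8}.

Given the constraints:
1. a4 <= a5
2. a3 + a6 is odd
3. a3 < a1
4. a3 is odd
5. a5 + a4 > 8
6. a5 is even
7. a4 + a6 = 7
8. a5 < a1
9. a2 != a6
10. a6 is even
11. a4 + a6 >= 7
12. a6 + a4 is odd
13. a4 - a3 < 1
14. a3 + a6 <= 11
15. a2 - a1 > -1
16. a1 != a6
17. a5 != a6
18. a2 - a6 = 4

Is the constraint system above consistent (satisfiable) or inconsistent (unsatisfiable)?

Setting (a1, a2, a3, a4, a5, a6) = (8, 8, 5, 3, 6, 4) satisfies everything: constraint 5: a5 + a4 = 9; constraint 7: a4 + a6 = 7; constraint 11: a4 + a6 = 7, and the others follow.

Satisfiable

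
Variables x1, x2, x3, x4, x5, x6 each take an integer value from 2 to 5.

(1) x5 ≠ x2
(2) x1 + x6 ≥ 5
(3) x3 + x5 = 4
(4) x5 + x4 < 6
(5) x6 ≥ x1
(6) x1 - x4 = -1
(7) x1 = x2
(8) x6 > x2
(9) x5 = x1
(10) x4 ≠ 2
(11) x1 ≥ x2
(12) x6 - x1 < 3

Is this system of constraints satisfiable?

From constraints 7 and 9, x5 = x1 = x2, so x5 = x2. But constraint 1 says x5 ≠ x2. Contradiction.

Unsatisfiable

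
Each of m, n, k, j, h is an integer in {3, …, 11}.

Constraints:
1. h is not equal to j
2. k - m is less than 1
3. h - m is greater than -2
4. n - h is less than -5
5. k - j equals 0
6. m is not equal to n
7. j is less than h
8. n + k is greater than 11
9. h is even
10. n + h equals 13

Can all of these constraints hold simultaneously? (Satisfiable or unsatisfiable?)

Take m = 9, n = 3, k = 9, j = 9, h = 10. Then constraint 2: k - m = 0; constraint 3: h - m = 1, and every other listed constraint is also met.

Satisfiable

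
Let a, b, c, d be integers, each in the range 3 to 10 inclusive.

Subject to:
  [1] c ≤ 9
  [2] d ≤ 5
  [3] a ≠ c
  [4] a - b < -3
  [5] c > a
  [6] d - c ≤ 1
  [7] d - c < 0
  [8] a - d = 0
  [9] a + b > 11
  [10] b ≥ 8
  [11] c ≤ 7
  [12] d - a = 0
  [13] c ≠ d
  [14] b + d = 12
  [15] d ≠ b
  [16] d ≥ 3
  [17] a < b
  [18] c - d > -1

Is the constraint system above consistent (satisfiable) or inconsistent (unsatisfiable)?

Satisfiable

Try a = 3, b = 9, c = 4, d = 3.
Check constraint 4: a - b = -6; constraint 6: d - c = -1. The remaining constraints are straightforward to verify.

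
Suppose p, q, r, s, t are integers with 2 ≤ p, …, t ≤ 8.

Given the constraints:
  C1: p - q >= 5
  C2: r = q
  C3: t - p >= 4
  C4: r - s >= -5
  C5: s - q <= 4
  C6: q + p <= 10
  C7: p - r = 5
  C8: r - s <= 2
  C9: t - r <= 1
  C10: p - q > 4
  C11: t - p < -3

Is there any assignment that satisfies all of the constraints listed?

Unsatisfiable

Constraints 1, 3, 5, 8, and 9 give s − r ≥ -2, r − t ≥ -1, t − p ≥ 4, p − q ≥ 5, q − s ≥ -4.
Adding all 5 inequalities: the left sides telescope to 0, and the right sides sum to (-2) + (-1) + 4 + 5 + (-4) = 2. So 0 ≥ 2, which is false.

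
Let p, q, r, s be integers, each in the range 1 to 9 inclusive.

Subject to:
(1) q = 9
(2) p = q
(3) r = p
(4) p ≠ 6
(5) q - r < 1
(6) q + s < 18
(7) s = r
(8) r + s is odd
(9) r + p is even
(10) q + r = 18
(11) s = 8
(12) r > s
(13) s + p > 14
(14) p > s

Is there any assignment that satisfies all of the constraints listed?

Unsatisfiable

Constraint 11 fixes s = 8 and constraint 1 fixes q = 9. Constraints 2, 3, and 7 give s = r = p = q, so s = q. But 8 ≠ 9 — contradiction.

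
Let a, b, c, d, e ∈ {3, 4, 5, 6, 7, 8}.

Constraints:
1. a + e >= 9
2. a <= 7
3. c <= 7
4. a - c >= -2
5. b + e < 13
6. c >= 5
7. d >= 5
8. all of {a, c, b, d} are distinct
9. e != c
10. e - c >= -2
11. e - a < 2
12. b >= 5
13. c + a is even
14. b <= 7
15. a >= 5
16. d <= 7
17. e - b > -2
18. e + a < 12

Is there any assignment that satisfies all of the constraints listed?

Constraints 2, 3, 6, 7, 12, 14, 15, and 16 confine each of a, c, b, d to the 3 values {5, …, 7}.
Constraint 8 requires all 4 of them to be distinct, but only 3 values are available — impossible by the pigeonhole principle.

Unsatisfiable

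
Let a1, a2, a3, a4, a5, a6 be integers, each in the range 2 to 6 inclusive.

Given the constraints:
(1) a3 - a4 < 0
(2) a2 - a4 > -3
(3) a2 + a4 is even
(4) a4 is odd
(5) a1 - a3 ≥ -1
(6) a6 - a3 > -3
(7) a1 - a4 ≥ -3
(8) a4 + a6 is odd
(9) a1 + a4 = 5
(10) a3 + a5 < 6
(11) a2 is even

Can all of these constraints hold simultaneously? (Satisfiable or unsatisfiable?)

Constraint 11 makes a2 even and constraint 4 makes a4 odd, so a2 + a4 must be odd. Constraint 3 says a2 + a4 is even — contradiction.

Unsatisfiable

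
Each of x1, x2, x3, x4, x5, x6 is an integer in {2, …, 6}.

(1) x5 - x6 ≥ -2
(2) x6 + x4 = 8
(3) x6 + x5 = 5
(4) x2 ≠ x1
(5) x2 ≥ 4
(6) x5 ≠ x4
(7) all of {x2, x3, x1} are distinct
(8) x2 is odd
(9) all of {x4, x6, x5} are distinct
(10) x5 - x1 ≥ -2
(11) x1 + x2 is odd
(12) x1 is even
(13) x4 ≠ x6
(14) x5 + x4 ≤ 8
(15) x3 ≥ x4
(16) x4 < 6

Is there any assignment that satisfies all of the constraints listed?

Take x1 = 2, x2 = 5, x3 = 6, x4 = 5, x5 = 2, x6 = 3. Then constraint 1: x5 - x6 = -1; constraint 2: x6 + x4 = 8; constraint 3: x6 + x5 = 5, and every other listed constraint is also met.

Satisfiable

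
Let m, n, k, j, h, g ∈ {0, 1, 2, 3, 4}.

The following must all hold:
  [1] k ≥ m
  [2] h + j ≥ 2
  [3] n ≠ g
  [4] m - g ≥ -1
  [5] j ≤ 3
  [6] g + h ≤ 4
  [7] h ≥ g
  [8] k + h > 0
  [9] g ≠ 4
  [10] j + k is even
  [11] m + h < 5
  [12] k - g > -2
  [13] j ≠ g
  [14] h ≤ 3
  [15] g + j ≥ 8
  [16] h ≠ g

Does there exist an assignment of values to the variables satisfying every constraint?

Unsatisfiable

From constraints 7 and 14: g ≤ h ≤ 3. From constraint 5: j ≤ 3. Hence g + j ≤ 6. But constraint 15 requires g + j ≥ 8, and 8 > 6. Contradiction.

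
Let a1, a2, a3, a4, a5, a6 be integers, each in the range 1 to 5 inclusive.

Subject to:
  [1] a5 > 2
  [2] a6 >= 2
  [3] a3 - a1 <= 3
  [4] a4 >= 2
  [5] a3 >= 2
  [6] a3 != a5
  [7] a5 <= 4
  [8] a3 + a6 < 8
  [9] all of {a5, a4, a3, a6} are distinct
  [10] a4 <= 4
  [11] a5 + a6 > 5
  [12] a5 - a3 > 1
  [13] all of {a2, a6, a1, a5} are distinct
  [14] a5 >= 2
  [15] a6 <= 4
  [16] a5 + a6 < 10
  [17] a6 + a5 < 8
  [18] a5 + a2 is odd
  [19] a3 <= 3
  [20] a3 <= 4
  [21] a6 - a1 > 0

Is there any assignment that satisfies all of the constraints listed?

Unsatisfiable

Constraints 2, 4, 5, 7, 10, 14, 15, and 20 confine each of a5, a4, a3, a6 to the 3 values {2, …, 4}.
Constraint 9 requires all 4 of them to be distinct, but only 3 values are available — impossible by the pigeonhole principle.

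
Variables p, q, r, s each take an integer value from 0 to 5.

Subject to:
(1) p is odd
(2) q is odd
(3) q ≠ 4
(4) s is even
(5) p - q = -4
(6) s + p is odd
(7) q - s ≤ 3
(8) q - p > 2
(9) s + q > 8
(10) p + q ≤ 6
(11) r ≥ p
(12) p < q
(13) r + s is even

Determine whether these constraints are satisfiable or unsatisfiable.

Satisfiable

The assignment p = 1, q = 5, r = 4, s = 4 works:
  constraint 5 holds since p - q = -4.
  constraint 7 holds since q - s = 1.
  constraint 8 holds since q - p = 4.
The rest check out directly.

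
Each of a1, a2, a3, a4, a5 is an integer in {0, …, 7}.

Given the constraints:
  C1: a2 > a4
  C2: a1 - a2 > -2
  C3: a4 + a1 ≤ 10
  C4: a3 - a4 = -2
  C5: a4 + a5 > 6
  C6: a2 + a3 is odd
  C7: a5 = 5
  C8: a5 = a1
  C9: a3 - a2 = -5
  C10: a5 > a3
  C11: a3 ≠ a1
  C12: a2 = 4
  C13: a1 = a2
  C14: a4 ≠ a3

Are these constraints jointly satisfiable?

Constraint 7 fixes a5 = 5 and constraint 12 fixes a2 = 4. Constraints 8 and 13 give a5 = a1 = a2, so a5 = a2. But 5 ≠ 4 — contradiction.

Unsatisfiable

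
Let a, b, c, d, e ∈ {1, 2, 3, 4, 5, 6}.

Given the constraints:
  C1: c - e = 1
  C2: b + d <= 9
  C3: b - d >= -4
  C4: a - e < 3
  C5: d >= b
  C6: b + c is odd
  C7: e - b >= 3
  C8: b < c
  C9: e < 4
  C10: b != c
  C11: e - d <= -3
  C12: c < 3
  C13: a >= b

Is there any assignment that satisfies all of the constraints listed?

Unsatisfiable

Constraints 3, 7, and 11 give e − b ≥ 3, b − d ≥ -4, d − e ≥ 3.
Adding all 3 inequalities: the left sides telescope to 0, and the right sides sum to 3 + (-4) + 3 = 2. So 0 ≥ 2, which is false.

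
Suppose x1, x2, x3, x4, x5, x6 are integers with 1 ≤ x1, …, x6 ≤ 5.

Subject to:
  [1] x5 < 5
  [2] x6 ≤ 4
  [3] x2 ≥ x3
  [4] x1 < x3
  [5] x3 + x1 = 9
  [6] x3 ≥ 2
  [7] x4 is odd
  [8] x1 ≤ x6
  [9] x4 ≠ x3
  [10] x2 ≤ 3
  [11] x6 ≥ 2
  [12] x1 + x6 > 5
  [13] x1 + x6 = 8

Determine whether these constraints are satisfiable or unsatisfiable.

Unsatisfiable

From constraints 3 and 10: x3 ≤ x2 ≤ 3. From constraints 2 and 8: x1 ≤ x6 ≤ 4. Hence x3 + x1 ≤ 7. But constraint 5 requires x3 + x1 = 9, and 9 > 7. Contradiction.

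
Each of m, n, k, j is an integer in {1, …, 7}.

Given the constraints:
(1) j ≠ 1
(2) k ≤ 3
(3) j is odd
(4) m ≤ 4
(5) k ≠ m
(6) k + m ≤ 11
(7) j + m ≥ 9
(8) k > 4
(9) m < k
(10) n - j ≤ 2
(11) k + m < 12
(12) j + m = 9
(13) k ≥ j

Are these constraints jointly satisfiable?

From constraints 2 and 13: j ≤ k ≤ 3. From constraint 4: m ≤ 4. Hence j + m ≤ 7. But constraint 7 requires j + m ≥ 9, and 9 > 7. Contradiction.

Unsatisfiable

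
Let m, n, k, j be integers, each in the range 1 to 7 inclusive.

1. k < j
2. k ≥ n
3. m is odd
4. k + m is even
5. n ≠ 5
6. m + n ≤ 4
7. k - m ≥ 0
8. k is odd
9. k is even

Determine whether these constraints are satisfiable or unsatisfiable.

Unsatisfiable

Constraint 9 makes k even and constraint 3 makes m odd, so k + m must be odd. Constraint 4 says k + m is even — contradiction.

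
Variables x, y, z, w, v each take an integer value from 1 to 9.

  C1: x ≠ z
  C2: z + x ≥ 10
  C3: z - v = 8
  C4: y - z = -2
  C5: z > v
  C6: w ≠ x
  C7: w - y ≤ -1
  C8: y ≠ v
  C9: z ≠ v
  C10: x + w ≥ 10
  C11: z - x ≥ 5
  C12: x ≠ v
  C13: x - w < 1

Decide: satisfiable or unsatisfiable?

Take x = 4, y = 7, z = 9, w = 6, v = 1. Then constraint 2: z + x = 13; constraint 3: z - v = 8, and every other listed constraint is also met.

Satisfiable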